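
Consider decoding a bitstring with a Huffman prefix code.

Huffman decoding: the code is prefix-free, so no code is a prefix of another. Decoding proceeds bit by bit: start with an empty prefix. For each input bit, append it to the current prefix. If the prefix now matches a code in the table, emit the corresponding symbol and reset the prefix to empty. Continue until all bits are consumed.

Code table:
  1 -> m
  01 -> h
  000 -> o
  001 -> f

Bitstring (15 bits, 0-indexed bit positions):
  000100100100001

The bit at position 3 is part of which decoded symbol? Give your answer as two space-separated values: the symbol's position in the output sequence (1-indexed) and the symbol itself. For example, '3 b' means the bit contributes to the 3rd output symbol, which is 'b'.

Answer: 2 m

Derivation:
Bit 0: prefix='0' (no match yet)
Bit 1: prefix='00' (no match yet)
Bit 2: prefix='000' -> emit 'o', reset
Bit 3: prefix='1' -> emit 'm', reset
Bit 4: prefix='0' (no match yet)
Bit 5: prefix='00' (no match yet)
Bit 6: prefix='001' -> emit 'f', reset
Bit 7: prefix='0' (no match yet)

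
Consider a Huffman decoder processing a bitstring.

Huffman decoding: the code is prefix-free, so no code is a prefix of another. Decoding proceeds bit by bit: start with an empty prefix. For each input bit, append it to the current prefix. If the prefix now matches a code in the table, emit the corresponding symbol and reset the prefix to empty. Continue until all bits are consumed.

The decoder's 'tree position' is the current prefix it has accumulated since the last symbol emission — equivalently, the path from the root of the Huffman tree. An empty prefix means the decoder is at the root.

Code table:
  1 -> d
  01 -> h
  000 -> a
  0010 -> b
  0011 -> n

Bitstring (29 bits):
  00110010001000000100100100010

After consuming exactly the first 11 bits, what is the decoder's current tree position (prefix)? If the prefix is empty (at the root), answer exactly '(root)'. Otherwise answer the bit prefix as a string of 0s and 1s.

Answer: 001

Derivation:
Bit 0: prefix='0' (no match yet)
Bit 1: prefix='00' (no match yet)
Bit 2: prefix='001' (no match yet)
Bit 3: prefix='0011' -> emit 'n', reset
Bit 4: prefix='0' (no match yet)
Bit 5: prefix='00' (no match yet)
Bit 6: prefix='001' (no match yet)
Bit 7: prefix='0010' -> emit 'b', reset
Bit 8: prefix='0' (no match yet)
Bit 9: prefix='00' (no match yet)
Bit 10: prefix='001' (no match yet)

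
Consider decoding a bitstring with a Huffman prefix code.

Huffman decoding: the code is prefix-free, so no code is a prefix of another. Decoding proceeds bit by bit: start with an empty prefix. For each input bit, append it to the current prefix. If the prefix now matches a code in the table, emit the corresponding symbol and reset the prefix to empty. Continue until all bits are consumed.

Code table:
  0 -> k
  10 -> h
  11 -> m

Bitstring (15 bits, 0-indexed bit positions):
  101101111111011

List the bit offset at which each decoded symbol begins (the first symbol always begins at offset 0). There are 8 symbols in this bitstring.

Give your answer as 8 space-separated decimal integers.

Answer: 0 2 4 5 7 9 11 13

Derivation:
Bit 0: prefix='1' (no match yet)
Bit 1: prefix='10' -> emit 'h', reset
Bit 2: prefix='1' (no match yet)
Bit 3: prefix='11' -> emit 'm', reset
Bit 4: prefix='0' -> emit 'k', reset
Bit 5: prefix='1' (no match yet)
Bit 6: prefix='11' -> emit 'm', reset
Bit 7: prefix='1' (no match yet)
Bit 8: prefix='11' -> emit 'm', reset
Bit 9: prefix='1' (no match yet)
Bit 10: prefix='11' -> emit 'm', reset
Bit 11: prefix='1' (no match yet)
Bit 12: prefix='10' -> emit 'h', reset
Bit 13: prefix='1' (no match yet)
Bit 14: prefix='11' -> emit 'm', reset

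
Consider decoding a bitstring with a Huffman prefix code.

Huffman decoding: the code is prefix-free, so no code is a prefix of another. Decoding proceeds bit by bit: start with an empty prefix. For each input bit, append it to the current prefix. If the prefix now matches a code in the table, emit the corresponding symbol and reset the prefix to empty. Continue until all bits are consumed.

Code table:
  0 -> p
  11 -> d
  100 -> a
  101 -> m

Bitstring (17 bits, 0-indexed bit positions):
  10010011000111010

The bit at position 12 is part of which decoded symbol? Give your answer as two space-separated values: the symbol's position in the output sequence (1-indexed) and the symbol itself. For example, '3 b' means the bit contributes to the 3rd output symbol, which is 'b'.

Answer: 7 d

Derivation:
Bit 0: prefix='1' (no match yet)
Bit 1: prefix='10' (no match yet)
Bit 2: prefix='100' -> emit 'a', reset
Bit 3: prefix='1' (no match yet)
Bit 4: prefix='10' (no match yet)
Bit 5: prefix='100' -> emit 'a', reset
Bit 6: prefix='1' (no match yet)
Bit 7: prefix='11' -> emit 'd', reset
Bit 8: prefix='0' -> emit 'p', reset
Bit 9: prefix='0' -> emit 'p', reset
Bit 10: prefix='0' -> emit 'p', reset
Bit 11: prefix='1' (no match yet)
Bit 12: prefix='11' -> emit 'd', reset
Bit 13: prefix='1' (no match yet)
Bit 14: prefix='10' (no match yet)
Bit 15: prefix='101' -> emit 'm', reset
Bit 16: prefix='0' -> emit 'p', reset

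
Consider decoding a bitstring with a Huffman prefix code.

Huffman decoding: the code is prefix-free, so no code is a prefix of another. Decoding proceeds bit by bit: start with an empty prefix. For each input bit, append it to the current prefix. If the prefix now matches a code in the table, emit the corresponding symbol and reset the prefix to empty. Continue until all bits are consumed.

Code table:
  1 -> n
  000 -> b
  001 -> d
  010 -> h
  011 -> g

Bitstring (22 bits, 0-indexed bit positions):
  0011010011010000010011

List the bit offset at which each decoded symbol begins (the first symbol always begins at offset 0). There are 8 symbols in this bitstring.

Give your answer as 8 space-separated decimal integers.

Answer: 0 3 4 7 10 13 16 19

Derivation:
Bit 0: prefix='0' (no match yet)
Bit 1: prefix='00' (no match yet)
Bit 2: prefix='001' -> emit 'd', reset
Bit 3: prefix='1' -> emit 'n', reset
Bit 4: prefix='0' (no match yet)
Bit 5: prefix='01' (no match yet)
Bit 6: prefix='010' -> emit 'h', reset
Bit 7: prefix='0' (no match yet)
Bit 8: prefix='01' (no match yet)
Bit 9: prefix='011' -> emit 'g', reset
Bit 10: prefix='0' (no match yet)
Bit 11: prefix='01' (no match yet)
Bit 12: prefix='010' -> emit 'h', reset
Bit 13: prefix='0' (no match yet)
Bit 14: prefix='00' (no match yet)
Bit 15: prefix='000' -> emit 'b', reset
Bit 16: prefix='0' (no match yet)
Bit 17: prefix='01' (no match yet)
Bit 18: prefix='010' -> emit 'h', reset
Bit 19: prefix='0' (no match yet)
Bit 20: prefix='01' (no match yet)
Bit 21: prefix='011' -> emit 'g', reset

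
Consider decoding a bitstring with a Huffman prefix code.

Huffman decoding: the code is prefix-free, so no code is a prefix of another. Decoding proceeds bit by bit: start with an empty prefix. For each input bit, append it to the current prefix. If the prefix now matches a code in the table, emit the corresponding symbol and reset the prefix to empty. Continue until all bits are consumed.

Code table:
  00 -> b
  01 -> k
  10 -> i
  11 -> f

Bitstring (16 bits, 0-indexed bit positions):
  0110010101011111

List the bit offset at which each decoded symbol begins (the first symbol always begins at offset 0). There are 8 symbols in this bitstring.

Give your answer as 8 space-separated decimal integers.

Bit 0: prefix='0' (no match yet)
Bit 1: prefix='01' -> emit 'k', reset
Bit 2: prefix='1' (no match yet)
Bit 3: prefix='10' -> emit 'i', reset
Bit 4: prefix='0' (no match yet)
Bit 5: prefix='01' -> emit 'k', reset
Bit 6: prefix='0' (no match yet)
Bit 7: prefix='01' -> emit 'k', reset
Bit 8: prefix='0' (no match yet)
Bit 9: prefix='01' -> emit 'k', reset
Bit 10: prefix='0' (no match yet)
Bit 11: prefix='01' -> emit 'k', reset
Bit 12: prefix='1' (no match yet)
Bit 13: prefix='11' -> emit 'f', reset
Bit 14: prefix='1' (no match yet)
Bit 15: prefix='11' -> emit 'f', reset

Answer: 0 2 4 6 8 10 12 14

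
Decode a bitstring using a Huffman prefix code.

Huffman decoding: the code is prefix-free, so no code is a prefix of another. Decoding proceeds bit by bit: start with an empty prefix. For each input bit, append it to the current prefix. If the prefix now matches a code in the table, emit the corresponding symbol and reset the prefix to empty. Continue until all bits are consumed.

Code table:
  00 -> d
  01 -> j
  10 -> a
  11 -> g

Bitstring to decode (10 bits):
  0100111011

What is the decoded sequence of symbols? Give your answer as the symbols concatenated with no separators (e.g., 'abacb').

Bit 0: prefix='0' (no match yet)
Bit 1: prefix='01' -> emit 'j', reset
Bit 2: prefix='0' (no match yet)
Bit 3: prefix='00' -> emit 'd', reset
Bit 4: prefix='1' (no match yet)
Bit 5: prefix='11' -> emit 'g', reset
Bit 6: prefix='1' (no match yet)
Bit 7: prefix='10' -> emit 'a', reset
Bit 8: prefix='1' (no match yet)
Bit 9: prefix='11' -> emit 'g', reset

Answer: jdgag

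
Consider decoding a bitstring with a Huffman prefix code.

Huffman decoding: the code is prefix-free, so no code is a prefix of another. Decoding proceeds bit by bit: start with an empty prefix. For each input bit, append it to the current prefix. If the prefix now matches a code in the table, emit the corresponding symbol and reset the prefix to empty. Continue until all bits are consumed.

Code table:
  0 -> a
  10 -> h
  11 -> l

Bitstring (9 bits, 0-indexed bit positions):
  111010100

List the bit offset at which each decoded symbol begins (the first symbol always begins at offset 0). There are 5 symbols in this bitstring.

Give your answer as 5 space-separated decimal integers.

Answer: 0 2 4 6 8

Derivation:
Bit 0: prefix='1' (no match yet)
Bit 1: prefix='11' -> emit 'l', reset
Bit 2: prefix='1' (no match yet)
Bit 3: prefix='10' -> emit 'h', reset
Bit 4: prefix='1' (no match yet)
Bit 5: prefix='10' -> emit 'h', reset
Bit 6: prefix='1' (no match yet)
Bit 7: prefix='10' -> emit 'h', reset
Bit 8: prefix='0' -> emit 'a', reset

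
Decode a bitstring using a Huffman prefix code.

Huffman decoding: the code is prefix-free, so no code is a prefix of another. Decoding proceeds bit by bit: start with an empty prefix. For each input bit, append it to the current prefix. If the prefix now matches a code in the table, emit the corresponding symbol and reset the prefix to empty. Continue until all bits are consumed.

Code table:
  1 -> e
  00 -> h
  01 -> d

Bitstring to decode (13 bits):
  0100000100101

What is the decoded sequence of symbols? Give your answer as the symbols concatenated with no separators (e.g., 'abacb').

Answer: dhhdhed

Derivation:
Bit 0: prefix='0' (no match yet)
Bit 1: prefix='01' -> emit 'd', reset
Bit 2: prefix='0' (no match yet)
Bit 3: prefix='00' -> emit 'h', reset
Bit 4: prefix='0' (no match yet)
Bit 5: prefix='00' -> emit 'h', reset
Bit 6: prefix='0' (no match yet)
Bit 7: prefix='01' -> emit 'd', reset
Bit 8: prefix='0' (no match yet)
Bit 9: prefix='00' -> emit 'h', reset
Bit 10: prefix='1' -> emit 'e', reset
Bit 11: prefix='0' (no match yet)
Bit 12: prefix='01' -> emit 'd', reset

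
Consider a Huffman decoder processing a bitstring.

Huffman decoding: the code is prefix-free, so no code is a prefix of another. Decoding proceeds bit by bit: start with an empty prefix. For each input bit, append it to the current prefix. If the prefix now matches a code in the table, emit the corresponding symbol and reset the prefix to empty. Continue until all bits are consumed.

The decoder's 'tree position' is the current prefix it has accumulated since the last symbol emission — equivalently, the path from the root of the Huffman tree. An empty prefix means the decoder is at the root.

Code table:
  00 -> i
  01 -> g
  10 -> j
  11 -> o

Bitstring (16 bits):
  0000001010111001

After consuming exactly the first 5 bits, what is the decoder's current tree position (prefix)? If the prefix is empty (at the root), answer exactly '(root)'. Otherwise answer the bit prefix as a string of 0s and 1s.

Answer: 0

Derivation:
Bit 0: prefix='0' (no match yet)
Bit 1: prefix='00' -> emit 'i', reset
Bit 2: prefix='0' (no match yet)
Bit 3: prefix='00' -> emit 'i', reset
Bit 4: prefix='0' (no match yet)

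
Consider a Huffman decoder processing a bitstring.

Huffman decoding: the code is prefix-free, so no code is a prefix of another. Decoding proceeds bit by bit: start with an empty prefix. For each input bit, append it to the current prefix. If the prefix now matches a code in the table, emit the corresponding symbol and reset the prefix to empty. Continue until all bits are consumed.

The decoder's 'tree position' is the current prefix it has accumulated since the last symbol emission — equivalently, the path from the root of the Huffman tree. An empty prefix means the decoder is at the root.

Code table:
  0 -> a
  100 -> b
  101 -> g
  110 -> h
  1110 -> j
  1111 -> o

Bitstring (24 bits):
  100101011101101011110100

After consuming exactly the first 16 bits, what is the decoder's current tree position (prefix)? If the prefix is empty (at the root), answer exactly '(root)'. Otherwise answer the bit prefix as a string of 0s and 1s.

Answer: 10

Derivation:
Bit 0: prefix='1' (no match yet)
Bit 1: prefix='10' (no match yet)
Bit 2: prefix='100' -> emit 'b', reset
Bit 3: prefix='1' (no match yet)
Bit 4: prefix='10' (no match yet)
Bit 5: prefix='101' -> emit 'g', reset
Bit 6: prefix='0' -> emit 'a', reset
Bit 7: prefix='1' (no match yet)
Bit 8: prefix='11' (no match yet)
Bit 9: prefix='111' (no match yet)
Bit 10: prefix='1110' -> emit 'j', reset
Bit 11: prefix='1' (no match yet)
Bit 12: prefix='11' (no match yet)
Bit 13: prefix='110' -> emit 'h', reset
Bit 14: prefix='1' (no match yet)
Bit 15: prefix='10' (no match yet)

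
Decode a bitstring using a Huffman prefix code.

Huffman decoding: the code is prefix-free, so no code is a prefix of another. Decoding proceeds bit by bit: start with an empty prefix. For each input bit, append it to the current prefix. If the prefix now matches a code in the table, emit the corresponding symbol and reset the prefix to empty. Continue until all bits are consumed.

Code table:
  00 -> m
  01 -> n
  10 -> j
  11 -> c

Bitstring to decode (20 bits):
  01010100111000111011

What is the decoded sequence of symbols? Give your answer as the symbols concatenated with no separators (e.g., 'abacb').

Answer: nnnmcjmcjc

Derivation:
Bit 0: prefix='0' (no match yet)
Bit 1: prefix='01' -> emit 'n', reset
Bit 2: prefix='0' (no match yet)
Bit 3: prefix='01' -> emit 'n', reset
Bit 4: prefix='0' (no match yet)
Bit 5: prefix='01' -> emit 'n', reset
Bit 6: prefix='0' (no match yet)
Bit 7: prefix='00' -> emit 'm', reset
Bit 8: prefix='1' (no match yet)
Bit 9: prefix='11' -> emit 'c', reset
Bit 10: prefix='1' (no match yet)
Bit 11: prefix='10' -> emit 'j', reset
Bit 12: prefix='0' (no match yet)
Bit 13: prefix='00' -> emit 'm', reset
Bit 14: prefix='1' (no match yet)
Bit 15: prefix='11' -> emit 'c', reset
Bit 16: prefix='1' (no match yet)
Bit 17: prefix='10' -> emit 'j', reset
Bit 18: prefix='1' (no match yet)
Bit 19: prefix='11' -> emit 'c', reset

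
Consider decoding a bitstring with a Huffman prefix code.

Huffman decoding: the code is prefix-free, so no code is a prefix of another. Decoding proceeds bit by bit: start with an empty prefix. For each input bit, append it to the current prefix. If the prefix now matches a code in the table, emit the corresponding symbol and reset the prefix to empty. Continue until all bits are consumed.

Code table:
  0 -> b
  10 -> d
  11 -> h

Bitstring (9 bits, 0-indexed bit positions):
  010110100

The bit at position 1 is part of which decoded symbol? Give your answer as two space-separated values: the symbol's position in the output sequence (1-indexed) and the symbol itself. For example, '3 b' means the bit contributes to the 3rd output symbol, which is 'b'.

Answer: 2 d

Derivation:
Bit 0: prefix='0' -> emit 'b', reset
Bit 1: prefix='1' (no match yet)
Bit 2: prefix='10' -> emit 'd', reset
Bit 3: prefix='1' (no match yet)
Bit 4: prefix='11' -> emit 'h', reset
Bit 5: prefix='0' -> emit 'b', reset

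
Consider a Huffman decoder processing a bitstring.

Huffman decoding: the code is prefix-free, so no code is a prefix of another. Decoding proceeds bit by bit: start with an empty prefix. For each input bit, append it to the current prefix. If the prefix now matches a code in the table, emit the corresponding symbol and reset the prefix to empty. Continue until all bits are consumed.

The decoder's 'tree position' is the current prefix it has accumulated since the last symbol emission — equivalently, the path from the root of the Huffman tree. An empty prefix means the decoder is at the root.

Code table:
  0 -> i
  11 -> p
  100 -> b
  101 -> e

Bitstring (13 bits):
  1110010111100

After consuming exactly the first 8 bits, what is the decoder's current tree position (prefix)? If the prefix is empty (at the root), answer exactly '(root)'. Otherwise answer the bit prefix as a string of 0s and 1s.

Bit 0: prefix='1' (no match yet)
Bit 1: prefix='11' -> emit 'p', reset
Bit 2: prefix='1' (no match yet)
Bit 3: prefix='10' (no match yet)
Bit 4: prefix='100' -> emit 'b', reset
Bit 5: prefix='1' (no match yet)
Bit 6: prefix='10' (no match yet)
Bit 7: prefix='101' -> emit 'e', reset

Answer: (root)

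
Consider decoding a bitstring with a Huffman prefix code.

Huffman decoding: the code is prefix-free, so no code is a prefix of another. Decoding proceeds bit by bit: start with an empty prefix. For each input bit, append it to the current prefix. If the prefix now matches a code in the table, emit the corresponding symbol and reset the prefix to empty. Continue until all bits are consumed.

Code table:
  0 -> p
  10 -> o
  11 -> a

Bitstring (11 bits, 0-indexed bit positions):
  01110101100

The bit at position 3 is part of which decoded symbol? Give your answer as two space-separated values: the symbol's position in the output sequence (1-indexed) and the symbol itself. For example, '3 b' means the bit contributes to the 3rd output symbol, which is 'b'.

Answer: 3 o

Derivation:
Bit 0: prefix='0' -> emit 'p', reset
Bit 1: prefix='1' (no match yet)
Bit 2: prefix='11' -> emit 'a', reset
Bit 3: prefix='1' (no match yet)
Bit 4: prefix='10' -> emit 'o', reset
Bit 5: prefix='1' (no match yet)
Bit 6: prefix='10' -> emit 'o', reset
Bit 7: prefix='1' (no match yet)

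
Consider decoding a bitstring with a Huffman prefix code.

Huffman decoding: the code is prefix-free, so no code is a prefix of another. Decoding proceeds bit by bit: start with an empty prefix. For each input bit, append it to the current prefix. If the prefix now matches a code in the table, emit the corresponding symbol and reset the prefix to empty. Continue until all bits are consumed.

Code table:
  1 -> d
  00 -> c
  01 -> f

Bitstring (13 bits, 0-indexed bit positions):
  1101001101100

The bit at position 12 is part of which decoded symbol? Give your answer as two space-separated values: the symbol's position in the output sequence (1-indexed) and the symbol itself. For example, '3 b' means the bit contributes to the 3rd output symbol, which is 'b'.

Bit 0: prefix='1' -> emit 'd', reset
Bit 1: prefix='1' -> emit 'd', reset
Bit 2: prefix='0' (no match yet)
Bit 3: prefix='01' -> emit 'f', reset
Bit 4: prefix='0' (no match yet)
Bit 5: prefix='00' -> emit 'c', reset
Bit 6: prefix='1' -> emit 'd', reset
Bit 7: prefix='1' -> emit 'd', reset
Bit 8: prefix='0' (no match yet)
Bit 9: prefix='01' -> emit 'f', reset
Bit 10: prefix='1' -> emit 'd', reset
Bit 11: prefix='0' (no match yet)
Bit 12: prefix='00' -> emit 'c', reset

Answer: 9 c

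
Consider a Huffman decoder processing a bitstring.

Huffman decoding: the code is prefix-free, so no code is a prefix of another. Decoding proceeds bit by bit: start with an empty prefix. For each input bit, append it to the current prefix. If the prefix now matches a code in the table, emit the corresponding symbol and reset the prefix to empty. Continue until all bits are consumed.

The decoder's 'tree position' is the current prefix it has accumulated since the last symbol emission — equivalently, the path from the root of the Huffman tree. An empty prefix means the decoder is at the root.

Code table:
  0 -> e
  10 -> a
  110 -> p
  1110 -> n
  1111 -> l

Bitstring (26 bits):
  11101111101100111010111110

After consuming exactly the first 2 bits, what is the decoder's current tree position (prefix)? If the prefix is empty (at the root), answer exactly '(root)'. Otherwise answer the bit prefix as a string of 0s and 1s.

Bit 0: prefix='1' (no match yet)
Bit 1: prefix='11' (no match yet)

Answer: 11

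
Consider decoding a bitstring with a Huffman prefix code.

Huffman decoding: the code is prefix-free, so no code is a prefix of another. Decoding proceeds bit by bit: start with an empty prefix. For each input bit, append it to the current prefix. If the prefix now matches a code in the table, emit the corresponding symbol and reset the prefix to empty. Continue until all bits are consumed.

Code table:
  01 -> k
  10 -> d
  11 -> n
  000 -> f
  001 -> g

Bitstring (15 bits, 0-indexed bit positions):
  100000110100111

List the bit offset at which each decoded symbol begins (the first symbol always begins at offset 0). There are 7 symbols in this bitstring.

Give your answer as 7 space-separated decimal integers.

Answer: 0 2 5 7 9 11 13

Derivation:
Bit 0: prefix='1' (no match yet)
Bit 1: prefix='10' -> emit 'd', reset
Bit 2: prefix='0' (no match yet)
Bit 3: prefix='00' (no match yet)
Bit 4: prefix='000' -> emit 'f', reset
Bit 5: prefix='0' (no match yet)
Bit 6: prefix='01' -> emit 'k', reset
Bit 7: prefix='1' (no match yet)
Bit 8: prefix='10' -> emit 'd', reset
Bit 9: prefix='1' (no match yet)
Bit 10: prefix='10' -> emit 'd', reset
Bit 11: prefix='0' (no match yet)
Bit 12: prefix='01' -> emit 'k', reset
Bit 13: prefix='1' (no match yet)
Bit 14: prefix='11' -> emit 'n', reset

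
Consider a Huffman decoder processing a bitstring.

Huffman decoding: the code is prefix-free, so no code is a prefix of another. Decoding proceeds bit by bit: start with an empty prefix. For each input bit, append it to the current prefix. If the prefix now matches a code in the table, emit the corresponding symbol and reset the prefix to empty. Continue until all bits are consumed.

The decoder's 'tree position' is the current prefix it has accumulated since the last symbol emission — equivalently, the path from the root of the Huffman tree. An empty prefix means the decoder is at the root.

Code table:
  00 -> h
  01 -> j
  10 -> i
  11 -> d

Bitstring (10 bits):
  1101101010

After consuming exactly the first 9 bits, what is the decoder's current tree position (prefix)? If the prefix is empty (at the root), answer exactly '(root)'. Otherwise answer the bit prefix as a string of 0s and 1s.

Bit 0: prefix='1' (no match yet)
Bit 1: prefix='11' -> emit 'd', reset
Bit 2: prefix='0' (no match yet)
Bit 3: prefix='01' -> emit 'j', reset
Bit 4: prefix='1' (no match yet)
Bit 5: prefix='10' -> emit 'i', reset
Bit 6: prefix='1' (no match yet)
Bit 7: prefix='10' -> emit 'i', reset
Bit 8: prefix='1' (no match yet)

Answer: 1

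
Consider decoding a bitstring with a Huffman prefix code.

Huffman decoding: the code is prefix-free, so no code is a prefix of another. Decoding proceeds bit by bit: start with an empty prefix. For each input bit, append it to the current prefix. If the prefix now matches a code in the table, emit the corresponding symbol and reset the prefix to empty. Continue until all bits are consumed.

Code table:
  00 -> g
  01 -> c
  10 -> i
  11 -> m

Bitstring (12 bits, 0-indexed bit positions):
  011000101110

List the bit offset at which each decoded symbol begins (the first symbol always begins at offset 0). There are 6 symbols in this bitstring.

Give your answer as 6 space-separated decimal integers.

Answer: 0 2 4 6 8 10

Derivation:
Bit 0: prefix='0' (no match yet)
Bit 1: prefix='01' -> emit 'c', reset
Bit 2: prefix='1' (no match yet)
Bit 3: prefix='10' -> emit 'i', reset
Bit 4: prefix='0' (no match yet)
Bit 5: prefix='00' -> emit 'g', reset
Bit 6: prefix='1' (no match yet)
Bit 7: prefix='10' -> emit 'i', reset
Bit 8: prefix='1' (no match yet)
Bit 9: prefix='11' -> emit 'm', reset
Bit 10: prefix='1' (no match yet)
Bit 11: prefix='10' -> emit 'i', reset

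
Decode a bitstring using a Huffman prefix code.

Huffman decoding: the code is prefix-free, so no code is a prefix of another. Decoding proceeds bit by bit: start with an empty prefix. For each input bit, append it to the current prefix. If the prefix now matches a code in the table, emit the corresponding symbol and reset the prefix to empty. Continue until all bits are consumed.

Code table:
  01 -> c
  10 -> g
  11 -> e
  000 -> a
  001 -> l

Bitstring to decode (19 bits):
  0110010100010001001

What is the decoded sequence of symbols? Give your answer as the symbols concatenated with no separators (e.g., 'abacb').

Bit 0: prefix='0' (no match yet)
Bit 1: prefix='01' -> emit 'c', reset
Bit 2: prefix='1' (no match yet)
Bit 3: prefix='10' -> emit 'g', reset
Bit 4: prefix='0' (no match yet)
Bit 5: prefix='01' -> emit 'c', reset
Bit 6: prefix='0' (no match yet)
Bit 7: prefix='01' -> emit 'c', reset
Bit 8: prefix='0' (no match yet)
Bit 9: prefix='00' (no match yet)
Bit 10: prefix='000' -> emit 'a', reset
Bit 11: prefix='1' (no match yet)
Bit 12: prefix='10' -> emit 'g', reset
Bit 13: prefix='0' (no match yet)
Bit 14: prefix='00' (no match yet)
Bit 15: prefix='001' -> emit 'l', reset
Bit 16: prefix='0' (no match yet)
Bit 17: prefix='00' (no match yet)
Bit 18: prefix='001' -> emit 'l', reset

Answer: cgccagll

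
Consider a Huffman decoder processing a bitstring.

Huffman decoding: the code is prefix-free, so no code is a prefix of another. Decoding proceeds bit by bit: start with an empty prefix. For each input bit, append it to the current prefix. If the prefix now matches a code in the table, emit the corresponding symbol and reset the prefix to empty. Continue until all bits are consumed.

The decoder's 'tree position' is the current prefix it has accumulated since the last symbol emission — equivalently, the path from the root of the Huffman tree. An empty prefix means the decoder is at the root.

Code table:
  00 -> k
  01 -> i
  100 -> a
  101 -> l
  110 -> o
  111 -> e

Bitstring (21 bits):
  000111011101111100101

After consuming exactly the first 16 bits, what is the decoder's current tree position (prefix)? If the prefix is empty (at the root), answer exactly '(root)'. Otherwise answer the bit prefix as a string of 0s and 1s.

Answer: 1

Derivation:
Bit 0: prefix='0' (no match yet)
Bit 1: prefix='00' -> emit 'k', reset
Bit 2: prefix='0' (no match yet)
Bit 3: prefix='01' -> emit 'i', reset
Bit 4: prefix='1' (no match yet)
Bit 5: prefix='11' (no match yet)
Bit 6: prefix='110' -> emit 'o', reset
Bit 7: prefix='1' (no match yet)
Bit 8: prefix='11' (no match yet)
Bit 9: prefix='111' -> emit 'e', reset
Bit 10: prefix='0' (no match yet)
Bit 11: prefix='01' -> emit 'i', reset
Bit 12: prefix='1' (no match yet)
Bit 13: prefix='11' (no match yet)
Bit 14: prefix='111' -> emit 'e', reset
Bit 15: prefix='1' (no match yet)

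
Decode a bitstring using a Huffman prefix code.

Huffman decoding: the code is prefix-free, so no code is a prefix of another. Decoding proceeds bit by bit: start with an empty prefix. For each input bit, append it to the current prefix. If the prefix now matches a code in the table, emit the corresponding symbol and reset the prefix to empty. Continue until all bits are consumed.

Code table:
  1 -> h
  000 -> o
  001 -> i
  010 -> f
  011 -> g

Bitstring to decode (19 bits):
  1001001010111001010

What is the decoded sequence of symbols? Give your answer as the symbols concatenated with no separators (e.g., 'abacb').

Bit 0: prefix='1' -> emit 'h', reset
Bit 1: prefix='0' (no match yet)
Bit 2: prefix='00' (no match yet)
Bit 3: prefix='001' -> emit 'i', reset
Bit 4: prefix='0' (no match yet)
Bit 5: prefix='00' (no match yet)
Bit 6: prefix='001' -> emit 'i', reset
Bit 7: prefix='0' (no match yet)
Bit 8: prefix='01' (no match yet)
Bit 9: prefix='010' -> emit 'f', reset
Bit 10: prefix='1' -> emit 'h', reset
Bit 11: prefix='1' -> emit 'h', reset
Bit 12: prefix='1' -> emit 'h', reset
Bit 13: prefix='0' (no match yet)
Bit 14: prefix='00' (no match yet)
Bit 15: prefix='001' -> emit 'i', reset
Bit 16: prefix='0' (no match yet)
Bit 17: prefix='01' (no match yet)
Bit 18: prefix='010' -> emit 'f', reset

Answer: hiifhhhif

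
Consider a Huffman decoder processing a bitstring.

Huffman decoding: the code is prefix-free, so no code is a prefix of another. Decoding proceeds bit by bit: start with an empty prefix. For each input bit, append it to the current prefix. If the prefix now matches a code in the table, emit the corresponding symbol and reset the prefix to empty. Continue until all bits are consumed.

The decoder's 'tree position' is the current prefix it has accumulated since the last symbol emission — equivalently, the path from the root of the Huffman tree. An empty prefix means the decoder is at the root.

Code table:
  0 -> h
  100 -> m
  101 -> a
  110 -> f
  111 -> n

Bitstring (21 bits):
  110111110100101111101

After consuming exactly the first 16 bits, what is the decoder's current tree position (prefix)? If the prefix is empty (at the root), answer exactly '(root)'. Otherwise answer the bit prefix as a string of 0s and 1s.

Answer: 1

Derivation:
Bit 0: prefix='1' (no match yet)
Bit 1: prefix='11' (no match yet)
Bit 2: prefix='110' -> emit 'f', reset
Bit 3: prefix='1' (no match yet)
Bit 4: prefix='11' (no match yet)
Bit 5: prefix='111' -> emit 'n', reset
Bit 6: prefix='1' (no match yet)
Bit 7: prefix='11' (no match yet)
Bit 8: prefix='110' -> emit 'f', reset
Bit 9: prefix='1' (no match yet)
Bit 10: prefix='10' (no match yet)
Bit 11: prefix='100' -> emit 'm', reset
Bit 12: prefix='1' (no match yet)
Bit 13: prefix='10' (no match yet)
Bit 14: prefix='101' -> emit 'a', reset
Bit 15: prefix='1' (no match yet)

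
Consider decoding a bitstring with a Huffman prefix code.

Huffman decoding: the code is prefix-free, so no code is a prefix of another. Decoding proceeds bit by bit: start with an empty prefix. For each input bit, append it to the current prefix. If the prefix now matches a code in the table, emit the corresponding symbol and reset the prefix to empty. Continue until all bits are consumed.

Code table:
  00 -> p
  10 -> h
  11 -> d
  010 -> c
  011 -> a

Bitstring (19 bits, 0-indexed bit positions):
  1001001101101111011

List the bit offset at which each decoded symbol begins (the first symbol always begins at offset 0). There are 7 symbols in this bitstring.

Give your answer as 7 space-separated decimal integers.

Bit 0: prefix='1' (no match yet)
Bit 1: prefix='10' -> emit 'h', reset
Bit 2: prefix='0' (no match yet)
Bit 3: prefix='01' (no match yet)
Bit 4: prefix='010' -> emit 'c', reset
Bit 5: prefix='0' (no match yet)
Bit 6: prefix='01' (no match yet)
Bit 7: prefix='011' -> emit 'a', reset
Bit 8: prefix='0' (no match yet)
Bit 9: prefix='01' (no match yet)
Bit 10: prefix='011' -> emit 'a', reset
Bit 11: prefix='0' (no match yet)
Bit 12: prefix='01' (no match yet)
Bit 13: prefix='011' -> emit 'a', reset
Bit 14: prefix='1' (no match yet)
Bit 15: prefix='11' -> emit 'd', reset
Bit 16: prefix='0' (no match yet)
Bit 17: prefix='01' (no match yet)
Bit 18: prefix='011' -> emit 'a', reset

Answer: 0 2 5 8 11 14 16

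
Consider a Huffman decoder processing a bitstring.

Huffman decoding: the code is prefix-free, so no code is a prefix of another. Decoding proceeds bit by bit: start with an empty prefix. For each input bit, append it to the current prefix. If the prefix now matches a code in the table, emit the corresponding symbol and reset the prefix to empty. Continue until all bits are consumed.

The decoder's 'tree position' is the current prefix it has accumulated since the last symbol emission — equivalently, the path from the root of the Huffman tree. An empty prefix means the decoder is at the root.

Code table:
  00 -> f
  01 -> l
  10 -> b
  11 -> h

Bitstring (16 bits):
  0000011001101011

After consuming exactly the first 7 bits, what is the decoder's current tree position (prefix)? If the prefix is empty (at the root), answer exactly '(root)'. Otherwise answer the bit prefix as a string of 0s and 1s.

Bit 0: prefix='0' (no match yet)
Bit 1: prefix='00' -> emit 'f', reset
Bit 2: prefix='0' (no match yet)
Bit 3: prefix='00' -> emit 'f', reset
Bit 4: prefix='0' (no match yet)
Bit 5: prefix='01' -> emit 'l', reset
Bit 6: prefix='1' (no match yet)

Answer: 1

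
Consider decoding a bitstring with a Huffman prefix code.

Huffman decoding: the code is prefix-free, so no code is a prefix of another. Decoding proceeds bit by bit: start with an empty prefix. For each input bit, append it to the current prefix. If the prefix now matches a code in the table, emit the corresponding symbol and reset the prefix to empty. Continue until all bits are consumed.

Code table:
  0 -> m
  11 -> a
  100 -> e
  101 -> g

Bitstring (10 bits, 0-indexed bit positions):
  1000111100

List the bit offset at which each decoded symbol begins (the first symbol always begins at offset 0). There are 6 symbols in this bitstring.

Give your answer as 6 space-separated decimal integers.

Answer: 0 3 4 6 8 9

Derivation:
Bit 0: prefix='1' (no match yet)
Bit 1: prefix='10' (no match yet)
Bit 2: prefix='100' -> emit 'e', reset
Bit 3: prefix='0' -> emit 'm', reset
Bit 4: prefix='1' (no match yet)
Bit 5: prefix='11' -> emit 'a', reset
Bit 6: prefix='1' (no match yet)
Bit 7: prefix='11' -> emit 'a', reset
Bit 8: prefix='0' -> emit 'm', reset
Bit 9: prefix='0' -> emit 'm', reset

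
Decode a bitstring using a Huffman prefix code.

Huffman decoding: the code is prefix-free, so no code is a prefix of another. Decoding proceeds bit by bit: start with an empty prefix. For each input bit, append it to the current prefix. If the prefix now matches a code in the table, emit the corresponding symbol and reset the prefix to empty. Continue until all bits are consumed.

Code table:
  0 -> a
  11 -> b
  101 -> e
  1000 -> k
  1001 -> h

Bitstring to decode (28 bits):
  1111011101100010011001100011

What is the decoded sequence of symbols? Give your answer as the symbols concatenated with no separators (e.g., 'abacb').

Bit 0: prefix='1' (no match yet)
Bit 1: prefix='11' -> emit 'b', reset
Bit 2: prefix='1' (no match yet)
Bit 3: prefix='11' -> emit 'b', reset
Bit 4: prefix='0' -> emit 'a', reset
Bit 5: prefix='1' (no match yet)
Bit 6: prefix='11' -> emit 'b', reset
Bit 7: prefix='1' (no match yet)
Bit 8: prefix='10' (no match yet)
Bit 9: prefix='101' -> emit 'e', reset
Bit 10: prefix='1' (no match yet)
Bit 11: prefix='10' (no match yet)
Bit 12: prefix='100' (no match yet)
Bit 13: prefix='1000' -> emit 'k', reset
Bit 14: prefix='1' (no match yet)
Bit 15: prefix='10' (no match yet)
Bit 16: prefix='100' (no match yet)
Bit 17: prefix='1001' -> emit 'h', reset
Bit 18: prefix='1' (no match yet)
Bit 19: prefix='10' (no match yet)
Bit 20: prefix='100' (no match yet)
Bit 21: prefix='1001' -> emit 'h', reset
Bit 22: prefix='1' (no match yet)
Bit 23: prefix='10' (no match yet)
Bit 24: prefix='100' (no match yet)
Bit 25: prefix='1000' -> emit 'k', reset
Bit 26: prefix='1' (no match yet)
Bit 27: prefix='11' -> emit 'b', reset

Answer: bbabekhhkb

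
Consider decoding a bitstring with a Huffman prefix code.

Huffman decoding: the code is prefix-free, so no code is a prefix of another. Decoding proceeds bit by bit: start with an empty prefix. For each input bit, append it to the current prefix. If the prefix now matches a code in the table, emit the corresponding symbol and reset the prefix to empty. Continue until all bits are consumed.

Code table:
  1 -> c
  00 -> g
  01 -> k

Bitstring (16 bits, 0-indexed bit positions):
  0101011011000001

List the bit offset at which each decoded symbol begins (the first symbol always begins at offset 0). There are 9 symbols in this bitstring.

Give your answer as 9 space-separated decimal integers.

Bit 0: prefix='0' (no match yet)
Bit 1: prefix='01' -> emit 'k', reset
Bit 2: prefix='0' (no match yet)
Bit 3: prefix='01' -> emit 'k', reset
Bit 4: prefix='0' (no match yet)
Bit 5: prefix='01' -> emit 'k', reset
Bit 6: prefix='1' -> emit 'c', reset
Bit 7: prefix='0' (no match yet)
Bit 8: prefix='01' -> emit 'k', reset
Bit 9: prefix='1' -> emit 'c', reset
Bit 10: prefix='0' (no match yet)
Bit 11: prefix='00' -> emit 'g', reset
Bit 12: prefix='0' (no match yet)
Bit 13: prefix='00' -> emit 'g', reset
Bit 14: prefix='0' (no match yet)
Bit 15: prefix='01' -> emit 'k', reset

Answer: 0 2 4 6 7 9 10 12 14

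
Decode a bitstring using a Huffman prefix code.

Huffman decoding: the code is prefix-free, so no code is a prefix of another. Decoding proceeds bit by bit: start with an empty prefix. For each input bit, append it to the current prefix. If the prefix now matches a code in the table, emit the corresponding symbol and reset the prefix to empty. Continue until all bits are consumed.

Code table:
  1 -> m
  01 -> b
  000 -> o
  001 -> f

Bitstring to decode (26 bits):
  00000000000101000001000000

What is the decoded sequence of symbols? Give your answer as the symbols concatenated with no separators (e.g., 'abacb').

Answer: ooofbofoo

Derivation:
Bit 0: prefix='0' (no match yet)
Bit 1: prefix='00' (no match yet)
Bit 2: prefix='000' -> emit 'o', reset
Bit 3: prefix='0' (no match yet)
Bit 4: prefix='00' (no match yet)
Bit 5: prefix='000' -> emit 'o', reset
Bit 6: prefix='0' (no match yet)
Bit 7: prefix='00' (no match yet)
Bit 8: prefix='000' -> emit 'o', reset
Bit 9: prefix='0' (no match yet)
Bit 10: prefix='00' (no match yet)
Bit 11: prefix='001' -> emit 'f', reset
Bit 12: prefix='0' (no match yet)
Bit 13: prefix='01' -> emit 'b', reset
Bit 14: prefix='0' (no match yet)
Bit 15: prefix='00' (no match yet)
Bit 16: prefix='000' -> emit 'o', reset
Bit 17: prefix='0' (no match yet)
Bit 18: prefix='00' (no match yet)
Bit 19: prefix='001' -> emit 'f', reset
Bit 20: prefix='0' (no match yet)
Bit 21: prefix='00' (no match yet)
Bit 22: prefix='000' -> emit 'o', reset
Bit 23: prefix='0' (no match yet)
Bit 24: prefix='00' (no match yet)
Bit 25: prefix='000' -> emit 'o', reset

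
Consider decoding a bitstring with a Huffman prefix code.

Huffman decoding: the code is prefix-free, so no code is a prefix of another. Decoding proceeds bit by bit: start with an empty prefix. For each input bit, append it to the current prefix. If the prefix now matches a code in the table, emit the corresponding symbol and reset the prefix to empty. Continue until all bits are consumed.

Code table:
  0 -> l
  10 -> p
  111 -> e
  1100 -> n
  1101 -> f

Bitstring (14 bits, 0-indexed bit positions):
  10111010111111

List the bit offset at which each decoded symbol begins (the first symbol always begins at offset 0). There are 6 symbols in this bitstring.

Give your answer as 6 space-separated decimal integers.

Answer: 0 2 5 6 8 11

Derivation:
Bit 0: prefix='1' (no match yet)
Bit 1: prefix='10' -> emit 'p', reset
Bit 2: prefix='1' (no match yet)
Bit 3: prefix='11' (no match yet)
Bit 4: prefix='111' -> emit 'e', reset
Bit 5: prefix='0' -> emit 'l', reset
Bit 6: prefix='1' (no match yet)
Bit 7: prefix='10' -> emit 'p', reset
Bit 8: prefix='1' (no match yet)
Bit 9: prefix='11' (no match yet)
Bit 10: prefix='111' -> emit 'e', reset
Bit 11: prefix='1' (no match yet)
Bit 12: prefix='11' (no match yet)
Bit 13: prefix='111' -> emit 'e', reset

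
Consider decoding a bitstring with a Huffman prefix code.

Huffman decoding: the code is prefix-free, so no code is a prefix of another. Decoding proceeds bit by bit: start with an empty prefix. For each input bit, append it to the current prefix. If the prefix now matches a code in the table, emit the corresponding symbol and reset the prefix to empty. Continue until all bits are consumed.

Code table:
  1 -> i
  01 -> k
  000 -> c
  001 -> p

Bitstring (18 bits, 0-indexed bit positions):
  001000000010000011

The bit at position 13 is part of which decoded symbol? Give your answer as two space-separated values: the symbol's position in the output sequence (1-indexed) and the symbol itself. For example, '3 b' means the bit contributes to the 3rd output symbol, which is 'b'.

Bit 0: prefix='0' (no match yet)
Bit 1: prefix='00' (no match yet)
Bit 2: prefix='001' -> emit 'p', reset
Bit 3: prefix='0' (no match yet)
Bit 4: prefix='00' (no match yet)
Bit 5: prefix='000' -> emit 'c', reset
Bit 6: prefix='0' (no match yet)
Bit 7: prefix='00' (no match yet)
Bit 8: prefix='000' -> emit 'c', reset
Bit 9: prefix='0' (no match yet)
Bit 10: prefix='01' -> emit 'k', reset
Bit 11: prefix='0' (no match yet)
Bit 12: prefix='00' (no match yet)
Bit 13: prefix='000' -> emit 'c', reset
Bit 14: prefix='0' (no match yet)
Bit 15: prefix='00' (no match yet)
Bit 16: prefix='001' -> emit 'p', reset
Bit 17: prefix='1' -> emit 'i', reset

Answer: 5 c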